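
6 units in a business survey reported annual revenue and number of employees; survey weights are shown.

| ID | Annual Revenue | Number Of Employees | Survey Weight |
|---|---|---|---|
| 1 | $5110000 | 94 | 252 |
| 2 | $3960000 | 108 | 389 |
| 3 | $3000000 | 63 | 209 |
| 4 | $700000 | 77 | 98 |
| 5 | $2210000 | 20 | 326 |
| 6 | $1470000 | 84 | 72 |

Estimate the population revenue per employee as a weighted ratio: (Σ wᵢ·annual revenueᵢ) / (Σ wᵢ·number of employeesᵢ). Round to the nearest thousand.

44000

Σ wᵢ·y = 4350060000
Σ wᵢ·x = 94×252 + 108×389 + 63×209 + 77×98 + 20×326 + 84×72
  = 23688 + 42012 + 13167 + 7546 + 6520 + 6048 = 98981
Ratio = 4350060000 / 98981 = 43948.435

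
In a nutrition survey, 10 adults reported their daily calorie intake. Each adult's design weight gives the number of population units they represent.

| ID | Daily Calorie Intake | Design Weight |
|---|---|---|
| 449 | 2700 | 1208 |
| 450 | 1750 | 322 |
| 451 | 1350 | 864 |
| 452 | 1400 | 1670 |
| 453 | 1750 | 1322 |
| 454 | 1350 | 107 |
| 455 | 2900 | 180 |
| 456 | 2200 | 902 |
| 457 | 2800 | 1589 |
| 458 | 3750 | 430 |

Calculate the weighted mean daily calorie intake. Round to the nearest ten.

2140

Weighted sum = 2700×1208 + 1750×322 + 1350×864 + 1400×1670 + 1750×1322 + 1350×107 + 2900×180 + 2200×902 + 2800×1589 + 3750×430
  = 3261600 + 563500 + 1166400 + 2338000 + 2313500 + 144450 + 522000 + 1984400 + 4449200 + 1612500 = 18355550
Sum of weights = 1208 + 322 + 864 + 1670 + 1322 + 107 + 180 + 902 + 1589 + 430 = 8594
Weighted mean = 18355550 / 8594 = 2135.8564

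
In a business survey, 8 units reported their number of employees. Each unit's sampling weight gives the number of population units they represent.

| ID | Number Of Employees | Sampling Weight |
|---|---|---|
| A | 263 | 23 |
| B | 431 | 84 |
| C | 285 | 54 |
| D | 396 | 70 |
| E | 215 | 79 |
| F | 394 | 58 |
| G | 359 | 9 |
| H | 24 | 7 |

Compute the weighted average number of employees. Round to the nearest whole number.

335

Weighted sum = 263×23 + 431×84 + 285×54 + 396×70 + 215×79 + 394×58 + 359×9 + 24×7
  = 6049 + 36204 + 15390 + 27720 + 16985 + 22852 + 3231 + 168 = 128599
Sum of weights = 23 + 84 + 54 + 70 + 79 + 58 + 9 + 7 = 384
Weighted mean = 128599 / 384 = 334.89323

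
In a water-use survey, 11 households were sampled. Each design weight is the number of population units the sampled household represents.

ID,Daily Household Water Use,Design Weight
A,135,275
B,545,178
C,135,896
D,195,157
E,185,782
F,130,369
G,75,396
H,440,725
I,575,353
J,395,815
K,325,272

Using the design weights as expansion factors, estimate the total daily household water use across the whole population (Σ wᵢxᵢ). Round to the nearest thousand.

Weighted total = 135×275 + 545×178 + 135×896 + 195×157 + 185×782 + 130×369 + 75×396 + 440×725 + 575×353 + 395×815 + 325×272
  = 1440350

1440000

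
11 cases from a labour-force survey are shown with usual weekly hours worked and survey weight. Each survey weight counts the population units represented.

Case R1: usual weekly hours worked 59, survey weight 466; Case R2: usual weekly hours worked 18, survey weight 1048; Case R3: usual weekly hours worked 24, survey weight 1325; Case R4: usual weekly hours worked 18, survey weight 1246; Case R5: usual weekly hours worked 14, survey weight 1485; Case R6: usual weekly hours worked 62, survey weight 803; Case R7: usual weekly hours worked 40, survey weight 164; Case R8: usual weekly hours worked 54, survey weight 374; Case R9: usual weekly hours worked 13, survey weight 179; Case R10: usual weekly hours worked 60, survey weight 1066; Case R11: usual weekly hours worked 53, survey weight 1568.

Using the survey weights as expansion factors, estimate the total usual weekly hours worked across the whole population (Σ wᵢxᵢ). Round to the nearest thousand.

347000

Weighted total = 59×466 + 18×1048 + 24×1325 + 18×1246 + 14×1485 + 62×803 + 40×164 + 54×374 + 13×179 + 60×1066 + 53×1568
  = 27494 + 18864 + 31800 + 22428 + 20790 + 49786 + 6560 + 20196 + 2327 + 63960 + 83104 = 347309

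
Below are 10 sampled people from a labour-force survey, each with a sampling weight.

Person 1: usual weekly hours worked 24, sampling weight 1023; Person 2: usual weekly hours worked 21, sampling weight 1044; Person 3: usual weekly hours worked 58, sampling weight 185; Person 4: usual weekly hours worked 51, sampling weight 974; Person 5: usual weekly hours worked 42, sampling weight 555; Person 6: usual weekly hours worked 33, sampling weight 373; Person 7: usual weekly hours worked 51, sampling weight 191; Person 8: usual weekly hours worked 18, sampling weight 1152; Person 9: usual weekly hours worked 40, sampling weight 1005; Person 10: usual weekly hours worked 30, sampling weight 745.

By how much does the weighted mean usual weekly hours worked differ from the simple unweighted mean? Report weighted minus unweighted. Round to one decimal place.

-4.3

Unweighted sum = 24 + 21 + 58 + 51 + 42 + 33 + 51 + 18 + 40 + 30 = 368
Unweighted mean = 368 / 10 = 36.8
Weighted sum = 24×1023 + 21×1044 + 58×185 + 51×974 + 42×555 + 33×373 + 51×191 + 18×1152 + 40×1005 + 30×745
  = 24552 + 21924 + 10730 + 49674 + 23310 + 12309 + 9741 + 20736 + 40200 + 22350 = 235526
Sum of weights = 1023 + 1044 + 185 + 974 + 555 + 373 + 191 + 1152 + 1005 + 745 = 7247
Weighted mean = 235526 / 7247 = 32.499793
Difference (weighted minus unweighted) = -4.300207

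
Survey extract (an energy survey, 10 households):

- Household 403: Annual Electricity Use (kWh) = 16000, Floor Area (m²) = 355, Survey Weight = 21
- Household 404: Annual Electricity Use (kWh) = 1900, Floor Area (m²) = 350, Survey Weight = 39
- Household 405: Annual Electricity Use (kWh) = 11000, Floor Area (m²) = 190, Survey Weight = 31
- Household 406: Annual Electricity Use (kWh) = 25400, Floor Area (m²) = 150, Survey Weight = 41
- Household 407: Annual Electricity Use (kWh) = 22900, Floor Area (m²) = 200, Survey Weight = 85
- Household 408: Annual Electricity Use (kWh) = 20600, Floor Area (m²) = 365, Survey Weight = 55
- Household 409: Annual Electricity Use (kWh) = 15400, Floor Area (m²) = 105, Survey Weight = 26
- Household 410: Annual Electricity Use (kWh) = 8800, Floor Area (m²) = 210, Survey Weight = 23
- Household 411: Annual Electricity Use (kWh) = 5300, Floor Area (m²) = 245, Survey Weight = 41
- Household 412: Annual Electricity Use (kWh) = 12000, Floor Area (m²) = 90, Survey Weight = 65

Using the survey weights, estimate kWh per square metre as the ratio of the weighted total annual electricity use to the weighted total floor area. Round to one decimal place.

69.1

Σ wᵢ·y = 16000×21 + 1900×39 + 11000×31 + 25400×41 + 22900×85 + 20600×55 + 15400×26 + 8800×23 + 5300×41 + 12000×65
  = 336000 + 74100 + 341000 + 1041400 + 1946500 + 1133000 + 400400 + 202400 + 217300 + 780000 = 6472100
Σ wᵢ·x = 355×21 + 350×39 + 190×31 + 150×41 + 200×85 + 365×55 + 105×26 + 210×23 + 245×41 + 90×65
  = 7455 + 13650 + 5890 + 6150 + 17000 + 20075 + 2730 + 4830 + 10045 + 5850 = 93675
Ratio = 6472100 / 93675 = 69.091006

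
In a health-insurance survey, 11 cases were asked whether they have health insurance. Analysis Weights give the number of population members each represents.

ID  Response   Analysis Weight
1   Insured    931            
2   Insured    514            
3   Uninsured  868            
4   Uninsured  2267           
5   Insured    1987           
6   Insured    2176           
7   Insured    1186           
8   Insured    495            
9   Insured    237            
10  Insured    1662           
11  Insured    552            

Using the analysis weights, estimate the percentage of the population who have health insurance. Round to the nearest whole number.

Sum of weights for 'Insured' = 931 + 514 + 1987 + 2176 + 1186 + 495 + 237 + 1662 + 552 = 9740
Total weight = 12875
Weighted proportion = 9740 / 12875 = 0.75650485 → 75.650485%

76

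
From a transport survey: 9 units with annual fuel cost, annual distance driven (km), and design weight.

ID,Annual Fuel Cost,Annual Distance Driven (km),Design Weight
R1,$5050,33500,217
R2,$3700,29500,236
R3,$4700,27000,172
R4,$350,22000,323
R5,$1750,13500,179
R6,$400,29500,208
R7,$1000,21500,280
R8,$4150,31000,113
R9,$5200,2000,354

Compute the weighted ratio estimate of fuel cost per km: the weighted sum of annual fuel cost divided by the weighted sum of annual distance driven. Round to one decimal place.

0.1

Σ wᵢ·y = 5050×217 + 3700×236 + 4700×172 + 350×323 + 1750×179 + 400×208 + 1000×280 + 4150×113 + 5200×354
  = 1095850 + 873200 + 808400 + 113050 + 313250 + 83200 + 280000 + 468950 + 1840800 = 5876700
Σ wᵢ·x = 33500×217 + 29500×236 + 27000×172 + 22000×323 + 13500×179 + 29500×208 + 21500×280 + 31000×113 + 2000×354
  = 7269500 + 6962000 + 4644000 + 7106000 + 2416500 + 6136000 + 6020000 + 3503000 + 708000 = 44765000
Ratio = 5876700 / 44765000 = 0.1312789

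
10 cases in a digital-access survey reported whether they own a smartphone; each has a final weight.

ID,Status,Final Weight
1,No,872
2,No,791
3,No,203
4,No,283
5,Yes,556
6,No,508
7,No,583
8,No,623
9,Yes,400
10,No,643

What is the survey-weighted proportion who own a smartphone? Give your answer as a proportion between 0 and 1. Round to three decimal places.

0.175

Sum of weights for 'Yes' = 556 + 400 = 956
Total weight = 872 + 791 + 203 + 283 + 556 + 508 + 583 + 623 + 400 + 643 = 5462
Weighted proportion = 956 / 5462 = 0.17502746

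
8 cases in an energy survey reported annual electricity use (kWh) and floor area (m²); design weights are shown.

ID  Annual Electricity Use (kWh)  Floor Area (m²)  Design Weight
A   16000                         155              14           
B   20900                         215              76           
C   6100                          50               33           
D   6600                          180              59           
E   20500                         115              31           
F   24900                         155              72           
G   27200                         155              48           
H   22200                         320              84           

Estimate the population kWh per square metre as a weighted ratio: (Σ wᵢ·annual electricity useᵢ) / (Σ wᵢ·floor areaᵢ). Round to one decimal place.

100.2

Σ wᵢ·y = 8001800
Σ wᵢ·x = 79825
Ratio = 8001800 / 79825 = 100.24178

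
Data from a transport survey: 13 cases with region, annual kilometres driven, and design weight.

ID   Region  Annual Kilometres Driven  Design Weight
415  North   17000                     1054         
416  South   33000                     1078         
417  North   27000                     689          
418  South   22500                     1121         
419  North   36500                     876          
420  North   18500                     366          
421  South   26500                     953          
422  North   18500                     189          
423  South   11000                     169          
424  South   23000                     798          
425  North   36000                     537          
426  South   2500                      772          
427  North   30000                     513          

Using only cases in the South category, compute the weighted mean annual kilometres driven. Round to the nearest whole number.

South rows: 416, 418, 421, 423, 424, 426
Weighted sum = 33000×1078 + 22500×1121 + 26500×953 + 11000×169 + 23000×798 + 2500×772
  = 35574000 + 25222500 + 25254500 + 1859000 + 18354000 + 1930000 = 108194000
Sum of weights = 1078 + 1121 + 953 + 169 + 798 + 772 = 4891
Weighted mean = 108194000 / 4891 = 22121.039

22121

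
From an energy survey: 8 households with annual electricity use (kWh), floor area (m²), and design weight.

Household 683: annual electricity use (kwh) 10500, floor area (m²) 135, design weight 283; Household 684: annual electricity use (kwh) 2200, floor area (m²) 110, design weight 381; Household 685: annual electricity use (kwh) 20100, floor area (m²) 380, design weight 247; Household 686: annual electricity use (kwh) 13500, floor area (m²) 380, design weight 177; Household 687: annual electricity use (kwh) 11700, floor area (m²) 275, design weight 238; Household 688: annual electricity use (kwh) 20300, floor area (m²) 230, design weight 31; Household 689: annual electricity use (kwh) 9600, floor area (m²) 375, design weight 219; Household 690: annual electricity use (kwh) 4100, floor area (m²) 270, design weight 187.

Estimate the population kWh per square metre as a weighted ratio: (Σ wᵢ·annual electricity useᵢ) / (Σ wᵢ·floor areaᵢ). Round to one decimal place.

39.1

Σ wᵢ·y = 10500×283 + 2200×381 + 20100×247 + 13500×177 + 11700×238 + 20300×31 + 9600×219 + 4100×187
  = 2971500 + 838200 + 4964700 + 2389500 + 2784600 + 629300 + 2102400 + 766700 = 17446900
Σ wᵢ·x = 135×283 + 110×381 + 380×247 + 380×177 + 275×238 + 230×31 + 375×219 + 270×187
  = 38205 + 41910 + 93860 + 67260 + 65450 + 7130 + 82125 + 50490 = 446430
Ratio = 17446900 / 446430 = 39.080931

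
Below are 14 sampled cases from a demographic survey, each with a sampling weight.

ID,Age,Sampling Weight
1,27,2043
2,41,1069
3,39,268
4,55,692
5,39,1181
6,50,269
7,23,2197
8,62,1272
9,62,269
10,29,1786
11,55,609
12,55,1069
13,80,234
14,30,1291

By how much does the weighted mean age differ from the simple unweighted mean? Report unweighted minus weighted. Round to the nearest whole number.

7

Unweighted sum = 647
Unweighted mean = 647 / 14 = 46.214286
Weighted sum = 554618
Sum of weights = 14249
Weighted mean = 554618 / 14249 = 38.923293
Difference (unweighted minus weighted) = 7.2909929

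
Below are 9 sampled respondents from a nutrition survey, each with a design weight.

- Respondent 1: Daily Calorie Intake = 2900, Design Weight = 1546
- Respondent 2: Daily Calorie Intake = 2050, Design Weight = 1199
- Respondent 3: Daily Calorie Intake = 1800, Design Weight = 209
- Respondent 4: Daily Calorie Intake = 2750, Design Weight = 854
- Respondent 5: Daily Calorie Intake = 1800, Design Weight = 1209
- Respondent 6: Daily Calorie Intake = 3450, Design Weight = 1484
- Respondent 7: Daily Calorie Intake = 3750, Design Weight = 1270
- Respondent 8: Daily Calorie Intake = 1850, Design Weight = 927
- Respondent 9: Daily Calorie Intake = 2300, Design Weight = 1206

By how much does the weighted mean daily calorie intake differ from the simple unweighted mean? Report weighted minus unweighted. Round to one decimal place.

130.1

Unweighted sum = 2900 + 2050 + 1800 + 2750 + 1800 + 3450 + 3750 + 1850 + 2300 = 22650
Unweighted mean = 22650 / 9 = 2516.6667
Weighted sum = 2900×1546 + 2050×1199 + 1800×209 + 2750×854 + 1800×1209 + 3450×1484 + 3750×1270 + 1850×927 + 2300×1206
  = 26213300
Sum of weights = 9904
Weighted mean = 26213300 / 9904 = 2646.7387
Difference (weighted minus unweighted) = 130.07202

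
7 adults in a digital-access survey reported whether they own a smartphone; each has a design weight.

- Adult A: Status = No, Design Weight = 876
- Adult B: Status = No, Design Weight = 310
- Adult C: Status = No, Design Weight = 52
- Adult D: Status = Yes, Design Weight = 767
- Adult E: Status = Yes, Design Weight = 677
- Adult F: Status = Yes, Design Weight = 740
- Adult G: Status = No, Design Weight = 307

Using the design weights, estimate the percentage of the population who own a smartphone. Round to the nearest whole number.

59

Sum of weights for 'Yes' = 767 + 677 + 740 = 2184
Total weight = 876 + 310 + 52 + 767 + 677 + 740 + 307 = 3729
Weighted proportion = 2184 / 3729 = 0.58567981 → 58.567981%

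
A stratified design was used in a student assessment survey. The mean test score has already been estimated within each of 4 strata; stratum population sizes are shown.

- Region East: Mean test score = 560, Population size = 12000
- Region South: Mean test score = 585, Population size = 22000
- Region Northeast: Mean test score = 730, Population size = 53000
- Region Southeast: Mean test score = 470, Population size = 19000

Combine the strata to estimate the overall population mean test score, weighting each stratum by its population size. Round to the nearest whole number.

Σ Nₕ·x̄ₕ = 560×12000 + 585×22000 + 730×53000 + 470×19000
  = 67210000
Σ Nₕ = 12000 + 22000 + 53000 + 19000 = 106000
Overall mean = 67210000 / 106000 = 634.0566

634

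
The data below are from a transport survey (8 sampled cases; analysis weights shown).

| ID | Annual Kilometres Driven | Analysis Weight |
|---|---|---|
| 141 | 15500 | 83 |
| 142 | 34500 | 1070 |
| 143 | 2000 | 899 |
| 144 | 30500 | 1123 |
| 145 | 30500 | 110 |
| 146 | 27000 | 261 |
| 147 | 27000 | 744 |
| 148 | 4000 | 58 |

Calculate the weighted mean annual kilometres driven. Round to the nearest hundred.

24100

Weighted sum = 15500×83 + 34500×1070 + 2000×899 + 30500×1123 + 30500×110 + 27000×261 + 27000×744 + 4000×58
  = 1286500 + 36915000 + 1798000 + 34251500 + 3355000 + 7047000 + 20088000 + 232000 = 104973000
Sum of weights = 4348
Weighted mean = 104973000 / 4348 = 24142.824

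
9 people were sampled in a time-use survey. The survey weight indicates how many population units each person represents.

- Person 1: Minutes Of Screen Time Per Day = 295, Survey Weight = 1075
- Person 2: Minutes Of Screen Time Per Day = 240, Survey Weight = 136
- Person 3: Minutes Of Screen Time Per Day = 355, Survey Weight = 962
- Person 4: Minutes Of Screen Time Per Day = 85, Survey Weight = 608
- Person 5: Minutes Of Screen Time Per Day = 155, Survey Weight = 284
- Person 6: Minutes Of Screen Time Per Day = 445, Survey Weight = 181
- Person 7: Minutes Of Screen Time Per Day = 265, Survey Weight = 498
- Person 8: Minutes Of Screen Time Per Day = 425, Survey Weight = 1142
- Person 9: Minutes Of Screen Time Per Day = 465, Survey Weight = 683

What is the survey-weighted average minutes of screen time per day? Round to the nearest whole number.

324

Weighted sum = 295×1075 + 240×136 + 355×962 + 85×608 + 155×284 + 445×181 + 265×498 + 425×1142 + 465×683
  = 317125 + 32640 + 341510 + 51680 + 44020 + 80545 + 131970 + 485350 + 317595 = 1802435
Sum of weights = 1075 + 136 + 962 + 608 + 284 + 181 + 498 + 1142 + 683 = 5569
Weighted mean = 1802435 / 5569 = 323.65505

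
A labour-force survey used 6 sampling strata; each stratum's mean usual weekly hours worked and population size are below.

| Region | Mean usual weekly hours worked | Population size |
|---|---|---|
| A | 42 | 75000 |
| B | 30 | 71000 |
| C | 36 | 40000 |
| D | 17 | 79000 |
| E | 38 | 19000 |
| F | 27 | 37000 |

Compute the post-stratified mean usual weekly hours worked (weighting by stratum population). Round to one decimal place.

Σ Nₕ·x̄ₕ = 42×75000 + 30×71000 + 36×40000 + 17×79000 + 38×19000 + 27×37000
  = 3150000 + 2130000 + 1440000 + 1343000 + 722000 + 999000 = 9784000
Σ Nₕ = 75000 + 71000 + 40000 + 79000 + 19000 + 37000 = 321000
Overall mean = 9784000 / 321000 = 30.479751

30.5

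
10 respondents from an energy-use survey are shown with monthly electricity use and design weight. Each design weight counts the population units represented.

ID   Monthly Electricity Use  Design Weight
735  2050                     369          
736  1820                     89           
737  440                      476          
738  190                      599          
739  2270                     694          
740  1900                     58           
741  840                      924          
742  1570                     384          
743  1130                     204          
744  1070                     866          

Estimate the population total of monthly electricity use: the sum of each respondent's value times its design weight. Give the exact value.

Weighted total = 2050×369 + 1820×89 + 440×476 + 190×599 + 2270×694 + 1900×58 + 840×924 + 1570×384 + 1130×204 + 1070×866
  = 5463440

5463440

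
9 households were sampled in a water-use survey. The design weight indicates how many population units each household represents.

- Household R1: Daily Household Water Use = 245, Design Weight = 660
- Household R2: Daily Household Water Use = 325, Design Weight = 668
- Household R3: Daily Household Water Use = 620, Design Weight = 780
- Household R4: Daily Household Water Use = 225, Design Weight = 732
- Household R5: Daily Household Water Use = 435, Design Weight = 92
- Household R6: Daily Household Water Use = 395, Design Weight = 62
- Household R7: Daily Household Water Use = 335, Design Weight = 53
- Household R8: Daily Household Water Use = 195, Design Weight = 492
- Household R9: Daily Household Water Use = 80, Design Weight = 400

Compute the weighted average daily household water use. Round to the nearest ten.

310

Weighted sum = 1237305
Sum of weights = 3939
Weighted mean = 1237305 / 3939 = 314.11653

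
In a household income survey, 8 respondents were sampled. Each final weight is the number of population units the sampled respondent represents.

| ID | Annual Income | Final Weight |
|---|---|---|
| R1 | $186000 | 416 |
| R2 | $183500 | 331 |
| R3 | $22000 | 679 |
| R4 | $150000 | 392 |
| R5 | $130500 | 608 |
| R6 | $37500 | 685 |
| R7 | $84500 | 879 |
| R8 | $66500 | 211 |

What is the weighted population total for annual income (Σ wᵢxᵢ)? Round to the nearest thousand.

Weighted total = 186000×416 + 183500×331 + 22000×679 + 150000×392 + 130500×608 + 37500×685 + 84500×879 + 66500×211
  = 405191000

405191000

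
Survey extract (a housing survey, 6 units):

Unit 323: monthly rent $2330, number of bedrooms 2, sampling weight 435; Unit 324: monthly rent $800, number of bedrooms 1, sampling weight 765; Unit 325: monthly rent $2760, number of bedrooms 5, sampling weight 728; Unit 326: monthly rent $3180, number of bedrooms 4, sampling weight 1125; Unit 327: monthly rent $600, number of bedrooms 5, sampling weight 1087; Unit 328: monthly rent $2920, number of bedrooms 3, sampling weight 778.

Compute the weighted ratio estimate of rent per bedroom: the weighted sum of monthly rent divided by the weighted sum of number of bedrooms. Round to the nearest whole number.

578

Σ wᵢ·y = 2330×435 + 800×765 + 2760×728 + 3180×1125 + 600×1087 + 2920×778
  = 1013550 + 612000 + 2009280 + 3577500 + 652200 + 2271760 = 10136290
Σ wᵢ·x = 2×435 + 1×765 + 5×728 + 4×1125 + 5×1087 + 3×778
  = 870 + 765 + 3640 + 4500 + 5435 + 2334 = 17544
Ratio = 10136290 / 17544 = 577.76391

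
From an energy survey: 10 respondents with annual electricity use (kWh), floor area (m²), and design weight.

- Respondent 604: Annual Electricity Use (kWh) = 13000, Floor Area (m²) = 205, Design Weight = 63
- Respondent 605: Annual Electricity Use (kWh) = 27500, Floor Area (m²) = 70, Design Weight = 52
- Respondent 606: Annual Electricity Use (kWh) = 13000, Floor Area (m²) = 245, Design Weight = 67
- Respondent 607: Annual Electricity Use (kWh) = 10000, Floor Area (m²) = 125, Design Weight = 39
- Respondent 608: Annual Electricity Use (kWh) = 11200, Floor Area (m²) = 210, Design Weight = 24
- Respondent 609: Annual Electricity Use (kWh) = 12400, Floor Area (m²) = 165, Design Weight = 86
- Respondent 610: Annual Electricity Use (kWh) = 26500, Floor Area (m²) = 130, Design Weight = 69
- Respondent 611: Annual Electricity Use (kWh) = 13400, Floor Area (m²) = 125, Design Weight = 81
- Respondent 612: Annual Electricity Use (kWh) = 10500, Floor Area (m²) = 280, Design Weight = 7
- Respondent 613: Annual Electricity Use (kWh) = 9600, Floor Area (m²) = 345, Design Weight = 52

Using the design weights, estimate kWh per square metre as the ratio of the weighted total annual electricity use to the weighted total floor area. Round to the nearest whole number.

Σ wᵢ·y = 13000×63 + 27500×52 + 13000×67 + 10000×39 + 11200×24 + 12400×86 + 26500×69 + 13400×81 + 10500×7 + 9600×52
  = 8331800
Σ wᵢ·x = 205×63 + 70×52 + 245×67 + 125×39 + 210×24 + 165×86 + 130×69 + 125×81 + 280×7 + 345×52
  = 12915 + 3640 + 16415 + 4875 + 5040 + 14190 + 8970 + 10125 + 1960 + 17940 = 96070
Ratio = 8331800 / 96070 = 86.726345

87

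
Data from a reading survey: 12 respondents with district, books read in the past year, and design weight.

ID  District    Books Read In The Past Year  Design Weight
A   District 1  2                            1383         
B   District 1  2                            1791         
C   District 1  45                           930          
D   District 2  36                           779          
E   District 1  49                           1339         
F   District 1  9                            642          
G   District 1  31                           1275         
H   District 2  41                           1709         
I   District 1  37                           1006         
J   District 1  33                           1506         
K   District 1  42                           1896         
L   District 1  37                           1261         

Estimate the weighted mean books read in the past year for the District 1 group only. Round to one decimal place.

District 1 rows: A, B, C, E, F, G, I, J, K, L
Weighted sum = 2×1383 + 2×1791 + 45×930 + 49×1339 + 9×642 + 31×1275 + 37×1006 + 33×1506 + 42×1896 + 37×1261
  = 372321
Sum of weights = 1383 + 1791 + 930 + 1339 + 642 + 1275 + 1006 + 1506 + 1896 + 1261 = 13029
Weighted mean = 372321 / 13029 = 28.57633

28.6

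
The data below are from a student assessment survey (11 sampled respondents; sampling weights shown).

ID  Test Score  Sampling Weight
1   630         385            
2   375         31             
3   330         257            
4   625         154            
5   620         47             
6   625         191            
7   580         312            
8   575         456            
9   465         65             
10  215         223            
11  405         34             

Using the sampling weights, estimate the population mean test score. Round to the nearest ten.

Weighted sum = 1118850
Sum of weights = 385 + 31 + 257 + 154 + 47 + 191 + 312 + 456 + 65 + 223 + 34 = 2155
Weighted mean = 1118850 / 2155 = 519.18794

520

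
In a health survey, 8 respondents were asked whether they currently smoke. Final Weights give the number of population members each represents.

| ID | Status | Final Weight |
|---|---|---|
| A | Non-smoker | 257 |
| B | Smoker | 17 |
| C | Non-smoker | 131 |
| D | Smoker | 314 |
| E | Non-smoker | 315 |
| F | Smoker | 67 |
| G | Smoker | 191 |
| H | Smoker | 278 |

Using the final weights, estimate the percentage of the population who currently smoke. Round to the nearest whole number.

Sum of weights for 'Smoker' = 17 + 314 + 67 + 191 + 278 = 867
Total weight = 257 + 17 + 131 + 314 + 315 + 67 + 191 + 278 = 1570
Weighted proportion = 867 / 1570 = 0.5522293 → 55.22293%

55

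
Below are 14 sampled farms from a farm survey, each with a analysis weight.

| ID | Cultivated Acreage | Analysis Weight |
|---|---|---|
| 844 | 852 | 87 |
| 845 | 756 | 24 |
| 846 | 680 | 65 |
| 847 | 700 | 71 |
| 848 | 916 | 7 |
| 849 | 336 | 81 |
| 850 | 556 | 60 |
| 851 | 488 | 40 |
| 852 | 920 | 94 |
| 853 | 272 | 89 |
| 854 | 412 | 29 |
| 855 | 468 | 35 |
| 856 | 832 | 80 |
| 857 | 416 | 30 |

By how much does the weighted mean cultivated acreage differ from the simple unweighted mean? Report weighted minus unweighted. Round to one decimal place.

Unweighted sum = 8604
Unweighted mean = 8604 / 14 = 614.57143
Weighted sum = 490732
Sum of weights = 792
Weighted mean = 490732 / 792 = 619.61111
Difference (weighted minus unweighted) = 5.0396825

5.0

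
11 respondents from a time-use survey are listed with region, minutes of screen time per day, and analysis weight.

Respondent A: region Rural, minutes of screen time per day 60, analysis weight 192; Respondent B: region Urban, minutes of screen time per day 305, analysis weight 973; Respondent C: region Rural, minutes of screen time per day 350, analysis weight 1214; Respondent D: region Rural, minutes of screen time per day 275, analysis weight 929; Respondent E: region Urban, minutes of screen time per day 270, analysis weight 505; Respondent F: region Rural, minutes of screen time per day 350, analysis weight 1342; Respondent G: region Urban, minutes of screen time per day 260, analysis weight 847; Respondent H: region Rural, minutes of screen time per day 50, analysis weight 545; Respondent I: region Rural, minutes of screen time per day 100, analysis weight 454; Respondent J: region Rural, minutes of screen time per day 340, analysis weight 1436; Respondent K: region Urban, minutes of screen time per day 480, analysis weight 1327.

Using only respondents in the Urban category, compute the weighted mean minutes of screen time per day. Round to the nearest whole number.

353

Urban rows: B, E, G, K
Weighted sum = 1290295
Sum of weights = 973 + 505 + 847 + 1327 = 3652
Weighted mean = 1290295 / 3652 = 353.31188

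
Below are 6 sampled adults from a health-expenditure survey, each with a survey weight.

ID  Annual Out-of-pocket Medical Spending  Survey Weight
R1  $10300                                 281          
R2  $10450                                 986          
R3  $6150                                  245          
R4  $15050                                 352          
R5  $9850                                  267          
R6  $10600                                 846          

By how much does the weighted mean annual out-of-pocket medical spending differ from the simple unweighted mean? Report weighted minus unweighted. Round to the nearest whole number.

215

Unweighted sum = 10300 + 10450 + 6150 + 15050 + 9850 + 10600 = 62400
Unweighted mean = 62400 / 6 = 10400
Weighted sum = 10300×281 + 10450×986 + 6150×245 + 15050×352 + 9850×267 + 10600×846
  = 2894300 + 10303700 + 1506750 + 5297600 + 2629950 + 8967600 = 31599900
Sum of weights = 281 + 986 + 245 + 352 + 267 + 846 = 2977
Weighted mean = 31599900 / 2977 = 10614.679
Difference (weighted minus unweighted) = 214.67921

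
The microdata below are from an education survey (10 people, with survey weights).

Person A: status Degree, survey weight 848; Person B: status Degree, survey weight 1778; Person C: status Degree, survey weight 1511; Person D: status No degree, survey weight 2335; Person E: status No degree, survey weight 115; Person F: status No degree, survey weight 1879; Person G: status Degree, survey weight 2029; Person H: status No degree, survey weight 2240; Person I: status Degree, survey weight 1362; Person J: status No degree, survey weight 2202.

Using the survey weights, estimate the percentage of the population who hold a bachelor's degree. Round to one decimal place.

Sum of weights for 'Degree' = 848 + 1778 + 1511 + 2029 + 1362 = 7528
Total weight = 16299
Weighted proportion = 7528 / 16299 = 0.46186883 → 46.186883%

46.2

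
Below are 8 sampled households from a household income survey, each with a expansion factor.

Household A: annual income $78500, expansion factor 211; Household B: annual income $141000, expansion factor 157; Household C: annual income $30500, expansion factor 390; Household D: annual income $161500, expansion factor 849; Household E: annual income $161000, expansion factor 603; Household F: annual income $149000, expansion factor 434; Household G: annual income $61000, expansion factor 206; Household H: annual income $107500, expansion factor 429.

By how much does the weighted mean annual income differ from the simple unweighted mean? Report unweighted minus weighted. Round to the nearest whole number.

Unweighted sum = 78500 + 141000 + 30500 + 161500 + 161000 + 149000 + 61000 + 107500 = 890000
Unweighted mean = 890000 / 8 = 111250
Weighted sum = 78500×211 + 141000×157 + 30500×390 + 161500×849 + 161000×603 + 149000×434 + 61000×206 + 107500×429
  = 408141500
Sum of weights = 211 + 157 + 390 + 849 + 603 + 434 + 206 + 429 = 3279
Weighted mean = 408141500 / 3279 = 124471.33
Difference (unweighted minus weighted) = -13221.333

-13221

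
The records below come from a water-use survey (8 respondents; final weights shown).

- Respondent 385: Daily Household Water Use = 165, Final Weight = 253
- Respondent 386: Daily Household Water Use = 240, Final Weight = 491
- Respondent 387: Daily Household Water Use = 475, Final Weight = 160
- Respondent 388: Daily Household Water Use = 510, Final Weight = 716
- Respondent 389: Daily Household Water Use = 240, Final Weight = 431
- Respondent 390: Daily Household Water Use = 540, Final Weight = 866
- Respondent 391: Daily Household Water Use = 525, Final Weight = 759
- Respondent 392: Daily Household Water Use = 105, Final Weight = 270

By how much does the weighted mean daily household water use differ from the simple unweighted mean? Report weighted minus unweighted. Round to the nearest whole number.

Unweighted sum = 165 + 240 + 475 + 510 + 240 + 540 + 525 + 105 = 2800
Unweighted mean = 2800 / 8 = 350
Weighted sum = 165×253 + 240×491 + 475×160 + 510×716 + 240×431 + 540×866 + 525×759 + 105×270
  = 41745 + 117840 + 76000 + 365160 + 103440 + 467640 + 398475 + 28350 = 1598650
Sum of weights = 253 + 491 + 160 + 716 + 431 + 866 + 759 + 270 = 3946
Weighted mean = 1598650 / 3946 = 405.13178
Difference (weighted minus unweighted) = 55.131779

55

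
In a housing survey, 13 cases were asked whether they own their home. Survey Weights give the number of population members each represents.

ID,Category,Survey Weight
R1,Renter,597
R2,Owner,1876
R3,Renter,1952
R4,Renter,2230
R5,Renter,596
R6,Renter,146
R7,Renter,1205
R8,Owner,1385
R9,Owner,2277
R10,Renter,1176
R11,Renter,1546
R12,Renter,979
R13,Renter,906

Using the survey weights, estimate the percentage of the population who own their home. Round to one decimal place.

Sum of weights for 'Owner' = 1876 + 1385 + 2277 = 5538
Total weight = 16871
Weighted proportion = 5538 / 16871 = 0.32825559 → 32.825559%

32.8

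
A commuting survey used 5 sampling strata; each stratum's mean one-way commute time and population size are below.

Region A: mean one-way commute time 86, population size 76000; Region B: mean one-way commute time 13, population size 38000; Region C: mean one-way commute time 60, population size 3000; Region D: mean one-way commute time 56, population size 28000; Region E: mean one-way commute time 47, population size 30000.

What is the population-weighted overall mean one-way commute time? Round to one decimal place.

Σ Nₕ·x̄ₕ = 86×76000 + 13×38000 + 60×3000 + 56×28000 + 47×30000
  = 10188000
Σ Nₕ = 76000 + 38000 + 3000 + 28000 + 30000 = 175000
Overall mean = 10188000 / 175000 = 58.217143

58.2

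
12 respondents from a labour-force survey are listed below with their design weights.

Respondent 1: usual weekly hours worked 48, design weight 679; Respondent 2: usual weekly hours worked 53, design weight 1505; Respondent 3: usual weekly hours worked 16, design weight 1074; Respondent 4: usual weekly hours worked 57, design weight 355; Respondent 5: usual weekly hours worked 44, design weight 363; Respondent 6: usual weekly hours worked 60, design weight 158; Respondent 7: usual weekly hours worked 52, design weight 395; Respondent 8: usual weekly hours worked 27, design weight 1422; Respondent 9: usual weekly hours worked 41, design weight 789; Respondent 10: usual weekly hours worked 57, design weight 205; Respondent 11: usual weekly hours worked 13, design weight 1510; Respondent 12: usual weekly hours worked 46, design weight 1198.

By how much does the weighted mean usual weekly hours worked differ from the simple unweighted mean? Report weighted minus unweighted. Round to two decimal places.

-6.27

Unweighted sum = 48 + 53 + 16 + 57 + 44 + 60 + 52 + 27 + 41 + 57 + 13 + 46 = 514
Unweighted mean = 514 / 12 = 42.833333
Weighted sum = 48×679 + 53×1505 + 16×1074 + 57×355 + 44×363 + 60×158 + 52×395 + 27×1422 + 41×789 + 57×205 + 13×1510 + 46×1198
  = 32592 + 79765 + 17184 + 20235 + 15972 + 9480 + 20540 + 38394 + 32349 + 11685 + 19630 + 55108 = 352934
Sum of weights = 679 + 1505 + 1074 + 355 + 363 + 158 + 395 + 1422 + 789 + 205 + 1510 + 1198 = 9653
Weighted mean = 352934 / 9653 = 36.562105
Difference (weighted minus unweighted) = -6.2712283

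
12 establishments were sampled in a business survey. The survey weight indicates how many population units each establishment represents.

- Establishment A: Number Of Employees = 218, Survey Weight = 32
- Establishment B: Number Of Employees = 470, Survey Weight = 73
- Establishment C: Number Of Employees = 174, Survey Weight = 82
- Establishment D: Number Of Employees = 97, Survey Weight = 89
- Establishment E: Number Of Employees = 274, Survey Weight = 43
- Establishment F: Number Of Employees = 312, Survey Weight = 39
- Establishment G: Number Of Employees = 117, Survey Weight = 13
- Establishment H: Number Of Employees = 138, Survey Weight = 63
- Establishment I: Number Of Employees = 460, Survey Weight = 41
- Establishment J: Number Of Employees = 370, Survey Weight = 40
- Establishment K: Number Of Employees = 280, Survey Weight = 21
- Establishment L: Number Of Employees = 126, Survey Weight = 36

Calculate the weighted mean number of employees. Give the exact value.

249

Weighted sum = 218×32 + 470×73 + 174×82 + 97×89 + 274×43 + 312×39 + 117×13 + 138×63 + 460×41 + 370×40 + 280×21 + 126×36
  = 6976 + 34310 + 14268 + 8633 + 11782 + 12168 + 1521 + 8694 + 18860 + 14800 + 5880 + 4536 = 142428
Sum of weights = 32 + 73 + 82 + 89 + 43 + 39 + 13 + 63 + 41 + 40 + 21 + 36 = 572
Weighted mean = 142428 / 572 = 249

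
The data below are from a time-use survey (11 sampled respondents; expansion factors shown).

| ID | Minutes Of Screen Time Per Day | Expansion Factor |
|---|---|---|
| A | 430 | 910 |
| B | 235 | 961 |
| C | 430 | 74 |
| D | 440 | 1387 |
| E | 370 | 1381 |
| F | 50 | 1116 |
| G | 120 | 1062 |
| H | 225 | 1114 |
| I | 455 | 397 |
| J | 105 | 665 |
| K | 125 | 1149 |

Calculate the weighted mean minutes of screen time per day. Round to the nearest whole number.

Weighted sum = 430×910 + 235×961 + 430×74 + 440×1387 + 370×1381 + 50×1116 + 120×1062 + 225×1114 + 455×397 + 105×665 + 125×1149
  = 2598180
Sum of weights = 910 + 961 + 74 + 1387 + 1381 + 1116 + 1062 + 1114 + 397 + 665 + 1149 = 10216
Weighted mean = 2598180 / 10216 = 254.32459

254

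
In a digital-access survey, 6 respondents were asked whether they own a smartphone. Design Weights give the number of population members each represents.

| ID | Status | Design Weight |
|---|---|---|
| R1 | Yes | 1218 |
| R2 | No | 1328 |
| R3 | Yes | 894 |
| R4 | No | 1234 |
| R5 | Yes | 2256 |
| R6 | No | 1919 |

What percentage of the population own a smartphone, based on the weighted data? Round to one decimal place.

Sum of weights for 'Yes' = 1218 + 894 + 2256 = 4368
Total weight = 1218 + 1328 + 894 + 1234 + 2256 + 1919 = 8849
Weighted proportion = 4368 / 8849 = 0.4936151 → 49.36151%

49.4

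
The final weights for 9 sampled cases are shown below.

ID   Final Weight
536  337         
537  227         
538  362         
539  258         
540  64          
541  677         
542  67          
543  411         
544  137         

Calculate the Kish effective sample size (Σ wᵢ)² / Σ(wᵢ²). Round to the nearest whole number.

6

Σ wᵢ = 337 + 227 + 362 + 258 + 64 + 677 + 67 + 411 + 137 = 2540
Σ wᵢ² = 113569 + 51529 + 131044 + 66564 + 4096 + 458329 + 4489 + 168921 + 18769 = 1017310
n_eff = 2540² / 1017310 = 6451600 / 1017310 = 6.341823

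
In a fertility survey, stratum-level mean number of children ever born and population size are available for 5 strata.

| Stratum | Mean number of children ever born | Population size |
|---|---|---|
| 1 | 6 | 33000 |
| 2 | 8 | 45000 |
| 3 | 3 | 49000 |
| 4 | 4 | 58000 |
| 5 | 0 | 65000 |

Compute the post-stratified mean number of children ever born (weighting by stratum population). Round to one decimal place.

3.7

Σ Nₕ·x̄ₕ = 937000
Σ Nₕ = 33000 + 45000 + 49000 + 58000 + 65000 = 250000
Overall mean = 937000 / 250000 = 3.748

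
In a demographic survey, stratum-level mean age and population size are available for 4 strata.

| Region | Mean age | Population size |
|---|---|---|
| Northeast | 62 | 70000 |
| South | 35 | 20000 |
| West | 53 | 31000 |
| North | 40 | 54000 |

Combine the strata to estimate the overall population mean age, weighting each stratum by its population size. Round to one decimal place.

Σ Nₕ·x̄ₕ = 62×70000 + 35×20000 + 53×31000 + 40×54000
  = 4340000 + 700000 + 1643000 + 2160000 = 8843000
Σ Nₕ = 70000 + 20000 + 31000 + 54000 = 175000
Overall mean = 8843000 / 175000 = 50.531429

50.5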